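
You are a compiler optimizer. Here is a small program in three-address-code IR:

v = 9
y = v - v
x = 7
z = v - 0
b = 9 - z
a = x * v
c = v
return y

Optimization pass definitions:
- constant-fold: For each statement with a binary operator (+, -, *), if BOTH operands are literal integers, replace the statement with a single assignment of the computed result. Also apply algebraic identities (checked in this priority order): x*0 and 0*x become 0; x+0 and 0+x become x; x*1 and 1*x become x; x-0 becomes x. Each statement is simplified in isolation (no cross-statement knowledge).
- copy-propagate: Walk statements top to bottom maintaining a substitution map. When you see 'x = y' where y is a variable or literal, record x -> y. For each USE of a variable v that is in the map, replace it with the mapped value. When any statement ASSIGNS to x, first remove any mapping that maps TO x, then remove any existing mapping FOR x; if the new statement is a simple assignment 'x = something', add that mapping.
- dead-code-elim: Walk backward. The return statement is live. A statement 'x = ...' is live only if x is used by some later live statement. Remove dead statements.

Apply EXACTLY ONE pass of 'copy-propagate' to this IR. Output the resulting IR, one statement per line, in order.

Answer: v = 9
y = 9 - 9
x = 7
z = 9 - 0
b = 9 - z
a = 7 * 9
c = 9
return y

Derivation:
Applying copy-propagate statement-by-statement:
  [1] v = 9  (unchanged)
  [2] y = v - v  -> y = 9 - 9
  [3] x = 7  (unchanged)
  [4] z = v - 0  -> z = 9 - 0
  [5] b = 9 - z  (unchanged)
  [6] a = x * v  -> a = 7 * 9
  [7] c = v  -> c = 9
  [8] return y  (unchanged)
Result (8 stmts):
  v = 9
  y = 9 - 9
  x = 7
  z = 9 - 0
  b = 9 - z
  a = 7 * 9
  c = 9
  return y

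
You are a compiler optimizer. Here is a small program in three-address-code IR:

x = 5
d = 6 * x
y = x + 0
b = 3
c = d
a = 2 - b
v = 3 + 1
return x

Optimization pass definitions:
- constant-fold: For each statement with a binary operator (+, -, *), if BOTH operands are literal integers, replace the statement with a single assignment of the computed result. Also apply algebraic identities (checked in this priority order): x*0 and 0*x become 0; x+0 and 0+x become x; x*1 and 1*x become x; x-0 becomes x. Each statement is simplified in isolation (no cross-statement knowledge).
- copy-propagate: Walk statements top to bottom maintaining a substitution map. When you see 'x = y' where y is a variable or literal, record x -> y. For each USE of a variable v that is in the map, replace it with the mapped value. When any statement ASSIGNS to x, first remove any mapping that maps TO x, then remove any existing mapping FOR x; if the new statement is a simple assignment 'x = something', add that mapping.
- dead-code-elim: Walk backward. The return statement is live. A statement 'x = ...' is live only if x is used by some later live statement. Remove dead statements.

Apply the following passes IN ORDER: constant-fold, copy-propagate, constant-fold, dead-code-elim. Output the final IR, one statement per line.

Answer: return 5

Derivation:
Initial IR:
  x = 5
  d = 6 * x
  y = x + 0
  b = 3
  c = d
  a = 2 - b
  v = 3 + 1
  return x
After constant-fold (8 stmts):
  x = 5
  d = 6 * x
  y = x
  b = 3
  c = d
  a = 2 - b
  v = 4
  return x
After copy-propagate (8 stmts):
  x = 5
  d = 6 * 5
  y = 5
  b = 3
  c = d
  a = 2 - 3
  v = 4
  return 5
After constant-fold (8 stmts):
  x = 5
  d = 30
  y = 5
  b = 3
  c = d
  a = -1
  v = 4
  return 5
After dead-code-elim (1 stmts):
  return 5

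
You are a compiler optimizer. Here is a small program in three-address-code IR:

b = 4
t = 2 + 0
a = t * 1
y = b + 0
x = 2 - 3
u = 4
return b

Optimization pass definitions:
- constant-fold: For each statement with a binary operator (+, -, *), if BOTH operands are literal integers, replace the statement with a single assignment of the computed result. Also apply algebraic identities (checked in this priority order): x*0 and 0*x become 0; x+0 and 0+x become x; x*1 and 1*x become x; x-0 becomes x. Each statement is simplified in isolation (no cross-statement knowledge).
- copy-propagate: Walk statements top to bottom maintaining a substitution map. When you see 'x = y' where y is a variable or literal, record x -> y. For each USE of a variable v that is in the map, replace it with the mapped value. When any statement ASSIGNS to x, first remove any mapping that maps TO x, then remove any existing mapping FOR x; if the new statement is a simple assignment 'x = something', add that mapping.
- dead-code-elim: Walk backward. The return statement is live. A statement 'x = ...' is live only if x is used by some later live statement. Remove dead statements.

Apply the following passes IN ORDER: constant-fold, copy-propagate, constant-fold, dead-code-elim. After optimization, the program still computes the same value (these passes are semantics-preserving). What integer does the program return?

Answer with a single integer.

Initial IR:
  b = 4
  t = 2 + 0
  a = t * 1
  y = b + 0
  x = 2 - 3
  u = 4
  return b
After constant-fold (7 stmts):
  b = 4
  t = 2
  a = t
  y = b
  x = -1
  u = 4
  return b
After copy-propagate (7 stmts):
  b = 4
  t = 2
  a = 2
  y = 4
  x = -1
  u = 4
  return 4
After constant-fold (7 stmts):
  b = 4
  t = 2
  a = 2
  y = 4
  x = -1
  u = 4
  return 4
After dead-code-elim (1 stmts):
  return 4
Evaluate:
  b = 4  =>  b = 4
  t = 2 + 0  =>  t = 2
  a = t * 1  =>  a = 2
  y = b + 0  =>  y = 4
  x = 2 - 3  =>  x = -1
  u = 4  =>  u = 4
  return b = 4

Answer: 4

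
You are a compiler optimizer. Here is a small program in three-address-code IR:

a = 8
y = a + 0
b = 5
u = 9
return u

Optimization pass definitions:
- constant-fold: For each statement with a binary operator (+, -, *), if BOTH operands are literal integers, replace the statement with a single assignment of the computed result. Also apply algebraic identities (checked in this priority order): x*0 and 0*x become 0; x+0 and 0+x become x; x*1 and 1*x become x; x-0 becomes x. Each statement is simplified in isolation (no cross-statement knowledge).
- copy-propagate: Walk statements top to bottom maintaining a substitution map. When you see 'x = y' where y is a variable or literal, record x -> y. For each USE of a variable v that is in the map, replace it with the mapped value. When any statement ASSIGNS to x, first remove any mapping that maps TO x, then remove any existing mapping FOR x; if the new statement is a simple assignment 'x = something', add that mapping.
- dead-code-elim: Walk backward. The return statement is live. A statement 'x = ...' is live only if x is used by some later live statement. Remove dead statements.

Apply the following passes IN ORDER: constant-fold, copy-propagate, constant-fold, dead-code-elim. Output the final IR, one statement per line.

Initial IR:
  a = 8
  y = a + 0
  b = 5
  u = 9
  return u
After constant-fold (5 stmts):
  a = 8
  y = a
  b = 5
  u = 9
  return u
After copy-propagate (5 stmts):
  a = 8
  y = 8
  b = 5
  u = 9
  return 9
After constant-fold (5 stmts):
  a = 8
  y = 8
  b = 5
  u = 9
  return 9
After dead-code-elim (1 stmts):
  return 9

Answer: return 9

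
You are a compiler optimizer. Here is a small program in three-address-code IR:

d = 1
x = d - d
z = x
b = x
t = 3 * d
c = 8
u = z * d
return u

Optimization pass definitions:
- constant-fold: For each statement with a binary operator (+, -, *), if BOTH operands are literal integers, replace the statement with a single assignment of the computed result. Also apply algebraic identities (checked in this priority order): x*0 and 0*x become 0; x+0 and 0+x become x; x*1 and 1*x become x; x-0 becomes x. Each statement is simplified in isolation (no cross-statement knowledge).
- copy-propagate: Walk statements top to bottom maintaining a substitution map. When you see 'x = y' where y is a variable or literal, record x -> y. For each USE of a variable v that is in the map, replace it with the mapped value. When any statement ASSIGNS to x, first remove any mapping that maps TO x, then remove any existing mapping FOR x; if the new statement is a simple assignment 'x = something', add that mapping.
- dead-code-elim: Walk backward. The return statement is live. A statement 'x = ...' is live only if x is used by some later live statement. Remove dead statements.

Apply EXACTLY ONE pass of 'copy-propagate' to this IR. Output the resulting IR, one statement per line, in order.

Applying copy-propagate statement-by-statement:
  [1] d = 1  (unchanged)
  [2] x = d - d  -> x = 1 - 1
  [3] z = x  (unchanged)
  [4] b = x  (unchanged)
  [5] t = 3 * d  -> t = 3 * 1
  [6] c = 8  (unchanged)
  [7] u = z * d  -> u = x * 1
  [8] return u  (unchanged)
Result (8 stmts):
  d = 1
  x = 1 - 1
  z = x
  b = x
  t = 3 * 1
  c = 8
  u = x * 1
  return u

Answer: d = 1
x = 1 - 1
z = x
b = x
t = 3 * 1
c = 8
u = x * 1
return u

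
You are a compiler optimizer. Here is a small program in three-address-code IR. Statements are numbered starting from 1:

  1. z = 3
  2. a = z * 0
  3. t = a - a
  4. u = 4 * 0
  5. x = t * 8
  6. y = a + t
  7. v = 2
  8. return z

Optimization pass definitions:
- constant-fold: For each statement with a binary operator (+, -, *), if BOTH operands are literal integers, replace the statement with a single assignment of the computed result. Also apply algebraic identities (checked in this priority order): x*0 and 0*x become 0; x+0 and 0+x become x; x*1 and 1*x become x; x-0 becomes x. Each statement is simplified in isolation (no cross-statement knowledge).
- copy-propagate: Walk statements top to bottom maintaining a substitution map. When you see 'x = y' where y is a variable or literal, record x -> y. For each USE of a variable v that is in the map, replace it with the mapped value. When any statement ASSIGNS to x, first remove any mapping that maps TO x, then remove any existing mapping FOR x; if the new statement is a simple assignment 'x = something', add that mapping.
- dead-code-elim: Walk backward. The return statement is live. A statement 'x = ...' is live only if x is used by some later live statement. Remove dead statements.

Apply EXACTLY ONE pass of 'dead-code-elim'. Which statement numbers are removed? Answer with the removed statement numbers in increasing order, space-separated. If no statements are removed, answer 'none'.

Backward liveness scan:
Stmt 1 'z = 3': KEEP (z is live); live-in = []
Stmt 2 'a = z * 0': DEAD (a not in live set ['z'])
Stmt 3 't = a - a': DEAD (t not in live set ['z'])
Stmt 4 'u = 4 * 0': DEAD (u not in live set ['z'])
Stmt 5 'x = t * 8': DEAD (x not in live set ['z'])
Stmt 6 'y = a + t': DEAD (y not in live set ['z'])
Stmt 7 'v = 2': DEAD (v not in live set ['z'])
Stmt 8 'return z': KEEP (return); live-in = ['z']
Removed statement numbers: [2, 3, 4, 5, 6, 7]
Surviving IR:
  z = 3
  return z

Answer: 2 3 4 5 6 7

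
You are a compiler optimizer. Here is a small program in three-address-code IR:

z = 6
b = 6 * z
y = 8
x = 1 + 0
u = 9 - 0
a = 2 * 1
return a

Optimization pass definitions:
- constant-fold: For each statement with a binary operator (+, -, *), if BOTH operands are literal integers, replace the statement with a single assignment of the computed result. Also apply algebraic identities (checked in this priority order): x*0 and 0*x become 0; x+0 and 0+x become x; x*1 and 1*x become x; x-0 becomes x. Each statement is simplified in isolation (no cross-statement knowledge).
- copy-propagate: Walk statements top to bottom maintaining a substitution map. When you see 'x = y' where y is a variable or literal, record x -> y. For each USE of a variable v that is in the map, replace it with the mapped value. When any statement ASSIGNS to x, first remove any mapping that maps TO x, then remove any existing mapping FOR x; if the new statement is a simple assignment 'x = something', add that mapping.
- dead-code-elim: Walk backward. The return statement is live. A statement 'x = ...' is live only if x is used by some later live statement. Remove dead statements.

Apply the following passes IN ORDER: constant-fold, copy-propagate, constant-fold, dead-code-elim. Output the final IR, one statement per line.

Answer: return 2

Derivation:
Initial IR:
  z = 6
  b = 6 * z
  y = 8
  x = 1 + 0
  u = 9 - 0
  a = 2 * 1
  return a
After constant-fold (7 stmts):
  z = 6
  b = 6 * z
  y = 8
  x = 1
  u = 9
  a = 2
  return a
After copy-propagate (7 stmts):
  z = 6
  b = 6 * 6
  y = 8
  x = 1
  u = 9
  a = 2
  return 2
After constant-fold (7 stmts):
  z = 6
  b = 36
  y = 8
  x = 1
  u = 9
  a = 2
  return 2
After dead-code-elim (1 stmts):
  return 2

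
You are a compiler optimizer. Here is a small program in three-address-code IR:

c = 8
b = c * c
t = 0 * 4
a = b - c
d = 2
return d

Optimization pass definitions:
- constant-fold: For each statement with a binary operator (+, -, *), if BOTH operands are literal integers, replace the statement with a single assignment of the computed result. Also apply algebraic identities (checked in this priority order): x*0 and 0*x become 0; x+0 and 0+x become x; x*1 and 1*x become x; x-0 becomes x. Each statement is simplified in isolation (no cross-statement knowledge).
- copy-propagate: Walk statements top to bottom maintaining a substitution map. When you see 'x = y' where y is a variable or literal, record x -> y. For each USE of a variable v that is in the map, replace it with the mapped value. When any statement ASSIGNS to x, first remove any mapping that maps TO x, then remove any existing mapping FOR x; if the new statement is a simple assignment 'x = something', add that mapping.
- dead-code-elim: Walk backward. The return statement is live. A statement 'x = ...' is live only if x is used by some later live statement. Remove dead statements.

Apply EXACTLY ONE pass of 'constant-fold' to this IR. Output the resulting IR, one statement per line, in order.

Answer: c = 8
b = c * c
t = 0
a = b - c
d = 2
return d

Derivation:
Applying constant-fold statement-by-statement:
  [1] c = 8  (unchanged)
  [2] b = c * c  (unchanged)
  [3] t = 0 * 4  -> t = 0
  [4] a = b - c  (unchanged)
  [5] d = 2  (unchanged)
  [6] return d  (unchanged)
Result (6 stmts):
  c = 8
  b = c * c
  t = 0
  a = b - c
  d = 2
  return d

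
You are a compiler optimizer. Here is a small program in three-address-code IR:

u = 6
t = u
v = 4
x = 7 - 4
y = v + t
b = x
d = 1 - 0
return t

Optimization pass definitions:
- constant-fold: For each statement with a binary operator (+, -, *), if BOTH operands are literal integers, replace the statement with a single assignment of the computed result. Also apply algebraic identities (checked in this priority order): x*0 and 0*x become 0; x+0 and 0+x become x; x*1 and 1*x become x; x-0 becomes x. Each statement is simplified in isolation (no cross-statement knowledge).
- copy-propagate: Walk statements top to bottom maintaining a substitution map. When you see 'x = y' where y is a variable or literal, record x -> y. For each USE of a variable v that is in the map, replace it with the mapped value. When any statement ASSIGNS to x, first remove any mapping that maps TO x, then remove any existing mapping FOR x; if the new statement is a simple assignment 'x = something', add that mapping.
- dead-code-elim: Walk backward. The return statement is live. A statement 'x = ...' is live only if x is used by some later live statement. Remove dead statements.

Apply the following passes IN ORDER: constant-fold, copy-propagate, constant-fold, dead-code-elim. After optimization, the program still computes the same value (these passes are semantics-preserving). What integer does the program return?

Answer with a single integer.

Initial IR:
  u = 6
  t = u
  v = 4
  x = 7 - 4
  y = v + t
  b = x
  d = 1 - 0
  return t
After constant-fold (8 stmts):
  u = 6
  t = u
  v = 4
  x = 3
  y = v + t
  b = x
  d = 1
  return t
After copy-propagate (8 stmts):
  u = 6
  t = 6
  v = 4
  x = 3
  y = 4 + 6
  b = 3
  d = 1
  return 6
After constant-fold (8 stmts):
  u = 6
  t = 6
  v = 4
  x = 3
  y = 10
  b = 3
  d = 1
  return 6
After dead-code-elim (1 stmts):
  return 6
Evaluate:
  u = 6  =>  u = 6
  t = u  =>  t = 6
  v = 4  =>  v = 4
  x = 7 - 4  =>  x = 3
  y = v + t  =>  y = 10
  b = x  =>  b = 3
  d = 1 - 0  =>  d = 1
  return t = 6

Answer: 6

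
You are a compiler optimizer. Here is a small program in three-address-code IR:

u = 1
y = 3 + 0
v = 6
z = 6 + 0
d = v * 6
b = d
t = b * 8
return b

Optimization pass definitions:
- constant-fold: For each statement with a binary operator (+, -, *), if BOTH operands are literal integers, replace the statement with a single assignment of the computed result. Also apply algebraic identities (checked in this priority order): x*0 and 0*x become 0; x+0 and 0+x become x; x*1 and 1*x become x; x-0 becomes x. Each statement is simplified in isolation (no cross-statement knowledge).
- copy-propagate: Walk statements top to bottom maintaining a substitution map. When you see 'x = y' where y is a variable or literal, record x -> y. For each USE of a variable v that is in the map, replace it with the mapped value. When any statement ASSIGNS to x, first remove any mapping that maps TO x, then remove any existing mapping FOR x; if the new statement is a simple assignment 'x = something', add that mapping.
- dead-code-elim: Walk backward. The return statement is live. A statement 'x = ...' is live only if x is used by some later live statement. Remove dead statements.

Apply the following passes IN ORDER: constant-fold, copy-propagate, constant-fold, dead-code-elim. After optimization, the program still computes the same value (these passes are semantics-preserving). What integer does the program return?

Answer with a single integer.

Initial IR:
  u = 1
  y = 3 + 0
  v = 6
  z = 6 + 0
  d = v * 6
  b = d
  t = b * 8
  return b
After constant-fold (8 stmts):
  u = 1
  y = 3
  v = 6
  z = 6
  d = v * 6
  b = d
  t = b * 8
  return b
After copy-propagate (8 stmts):
  u = 1
  y = 3
  v = 6
  z = 6
  d = 6 * 6
  b = d
  t = d * 8
  return d
After constant-fold (8 stmts):
  u = 1
  y = 3
  v = 6
  z = 6
  d = 36
  b = d
  t = d * 8
  return d
After dead-code-elim (2 stmts):
  d = 36
  return d
Evaluate:
  u = 1  =>  u = 1
  y = 3 + 0  =>  y = 3
  v = 6  =>  v = 6
  z = 6 + 0  =>  z = 6
  d = v * 6  =>  d = 36
  b = d  =>  b = 36
  t = b * 8  =>  t = 288
  return b = 36

Answer: 36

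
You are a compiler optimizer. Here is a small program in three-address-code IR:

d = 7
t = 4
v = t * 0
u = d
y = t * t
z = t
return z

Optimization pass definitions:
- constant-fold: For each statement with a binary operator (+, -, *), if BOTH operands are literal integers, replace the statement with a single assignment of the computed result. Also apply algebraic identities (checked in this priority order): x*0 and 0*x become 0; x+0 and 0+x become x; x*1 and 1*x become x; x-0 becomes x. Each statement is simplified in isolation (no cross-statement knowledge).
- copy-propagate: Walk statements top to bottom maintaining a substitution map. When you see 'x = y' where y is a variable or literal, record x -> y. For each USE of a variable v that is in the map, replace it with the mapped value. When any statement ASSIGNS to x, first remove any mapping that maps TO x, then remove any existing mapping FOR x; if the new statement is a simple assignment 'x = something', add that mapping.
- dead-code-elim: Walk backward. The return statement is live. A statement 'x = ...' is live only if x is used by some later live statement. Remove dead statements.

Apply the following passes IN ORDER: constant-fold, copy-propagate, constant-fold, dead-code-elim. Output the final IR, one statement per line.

Answer: return 4

Derivation:
Initial IR:
  d = 7
  t = 4
  v = t * 0
  u = d
  y = t * t
  z = t
  return z
After constant-fold (7 stmts):
  d = 7
  t = 4
  v = 0
  u = d
  y = t * t
  z = t
  return z
After copy-propagate (7 stmts):
  d = 7
  t = 4
  v = 0
  u = 7
  y = 4 * 4
  z = 4
  return 4
After constant-fold (7 stmts):
  d = 7
  t = 4
  v = 0
  u = 7
  y = 16
  z = 4
  return 4
After dead-code-elim (1 stmts):
  return 4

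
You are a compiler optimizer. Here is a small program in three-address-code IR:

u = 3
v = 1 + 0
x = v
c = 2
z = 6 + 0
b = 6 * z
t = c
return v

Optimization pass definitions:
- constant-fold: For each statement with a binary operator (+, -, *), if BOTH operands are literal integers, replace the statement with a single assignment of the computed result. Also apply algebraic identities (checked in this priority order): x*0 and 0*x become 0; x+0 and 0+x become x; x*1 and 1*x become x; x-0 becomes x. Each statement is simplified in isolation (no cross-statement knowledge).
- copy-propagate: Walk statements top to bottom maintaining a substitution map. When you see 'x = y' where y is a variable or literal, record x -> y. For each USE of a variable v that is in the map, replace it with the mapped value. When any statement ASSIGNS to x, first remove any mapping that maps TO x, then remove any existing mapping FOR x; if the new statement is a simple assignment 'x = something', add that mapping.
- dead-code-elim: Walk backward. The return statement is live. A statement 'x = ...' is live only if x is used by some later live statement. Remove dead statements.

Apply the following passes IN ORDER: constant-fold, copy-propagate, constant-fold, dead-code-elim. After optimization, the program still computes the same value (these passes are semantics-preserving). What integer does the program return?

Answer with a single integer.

Answer: 1

Derivation:
Initial IR:
  u = 3
  v = 1 + 0
  x = v
  c = 2
  z = 6 + 0
  b = 6 * z
  t = c
  return v
After constant-fold (8 stmts):
  u = 3
  v = 1
  x = v
  c = 2
  z = 6
  b = 6 * z
  t = c
  return v
After copy-propagate (8 stmts):
  u = 3
  v = 1
  x = 1
  c = 2
  z = 6
  b = 6 * 6
  t = 2
  return 1
After constant-fold (8 stmts):
  u = 3
  v = 1
  x = 1
  c = 2
  z = 6
  b = 36
  t = 2
  return 1
After dead-code-elim (1 stmts):
  return 1
Evaluate:
  u = 3  =>  u = 3
  v = 1 + 0  =>  v = 1
  x = v  =>  x = 1
  c = 2  =>  c = 2
  z = 6 + 0  =>  z = 6
  b = 6 * z  =>  b = 36
  t = c  =>  t = 2
  return v = 1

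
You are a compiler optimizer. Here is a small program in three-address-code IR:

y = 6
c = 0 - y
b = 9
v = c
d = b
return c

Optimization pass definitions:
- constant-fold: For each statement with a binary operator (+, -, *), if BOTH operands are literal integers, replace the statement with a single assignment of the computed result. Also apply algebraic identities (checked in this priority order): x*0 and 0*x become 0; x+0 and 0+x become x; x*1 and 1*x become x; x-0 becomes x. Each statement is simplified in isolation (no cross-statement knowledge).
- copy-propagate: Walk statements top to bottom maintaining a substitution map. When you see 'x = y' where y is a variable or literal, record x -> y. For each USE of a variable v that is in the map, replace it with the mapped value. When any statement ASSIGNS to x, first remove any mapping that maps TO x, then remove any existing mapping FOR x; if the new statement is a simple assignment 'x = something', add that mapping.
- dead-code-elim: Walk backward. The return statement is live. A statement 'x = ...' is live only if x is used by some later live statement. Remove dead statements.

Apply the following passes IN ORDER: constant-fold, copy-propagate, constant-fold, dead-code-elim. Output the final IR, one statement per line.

Initial IR:
  y = 6
  c = 0 - y
  b = 9
  v = c
  d = b
  return c
After constant-fold (6 stmts):
  y = 6
  c = 0 - y
  b = 9
  v = c
  d = b
  return c
After copy-propagate (6 stmts):
  y = 6
  c = 0 - 6
  b = 9
  v = c
  d = 9
  return c
After constant-fold (6 stmts):
  y = 6
  c = -6
  b = 9
  v = c
  d = 9
  return c
After dead-code-elim (2 stmts):
  c = -6
  return c

Answer: c = -6
return c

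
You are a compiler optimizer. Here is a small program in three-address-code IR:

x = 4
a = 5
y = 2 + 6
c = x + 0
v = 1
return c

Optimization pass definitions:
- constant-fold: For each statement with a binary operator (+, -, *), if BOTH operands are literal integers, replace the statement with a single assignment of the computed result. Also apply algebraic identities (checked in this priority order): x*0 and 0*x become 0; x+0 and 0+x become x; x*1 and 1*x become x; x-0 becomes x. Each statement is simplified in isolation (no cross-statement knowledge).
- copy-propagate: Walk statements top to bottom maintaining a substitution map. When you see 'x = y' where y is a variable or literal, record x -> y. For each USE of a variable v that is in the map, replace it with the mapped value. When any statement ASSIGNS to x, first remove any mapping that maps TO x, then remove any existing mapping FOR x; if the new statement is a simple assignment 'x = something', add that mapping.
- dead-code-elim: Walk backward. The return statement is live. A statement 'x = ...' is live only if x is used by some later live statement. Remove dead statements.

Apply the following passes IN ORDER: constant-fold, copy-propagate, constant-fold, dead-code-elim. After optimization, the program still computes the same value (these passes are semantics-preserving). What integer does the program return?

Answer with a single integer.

Answer: 4

Derivation:
Initial IR:
  x = 4
  a = 5
  y = 2 + 6
  c = x + 0
  v = 1
  return c
After constant-fold (6 stmts):
  x = 4
  a = 5
  y = 8
  c = x
  v = 1
  return c
After copy-propagate (6 stmts):
  x = 4
  a = 5
  y = 8
  c = 4
  v = 1
  return 4
After constant-fold (6 stmts):
  x = 4
  a = 5
  y = 8
  c = 4
  v = 1
  return 4
After dead-code-elim (1 stmts):
  return 4
Evaluate:
  x = 4  =>  x = 4
  a = 5  =>  a = 5
  y = 2 + 6  =>  y = 8
  c = x + 0  =>  c = 4
  v = 1  =>  v = 1
  return c = 4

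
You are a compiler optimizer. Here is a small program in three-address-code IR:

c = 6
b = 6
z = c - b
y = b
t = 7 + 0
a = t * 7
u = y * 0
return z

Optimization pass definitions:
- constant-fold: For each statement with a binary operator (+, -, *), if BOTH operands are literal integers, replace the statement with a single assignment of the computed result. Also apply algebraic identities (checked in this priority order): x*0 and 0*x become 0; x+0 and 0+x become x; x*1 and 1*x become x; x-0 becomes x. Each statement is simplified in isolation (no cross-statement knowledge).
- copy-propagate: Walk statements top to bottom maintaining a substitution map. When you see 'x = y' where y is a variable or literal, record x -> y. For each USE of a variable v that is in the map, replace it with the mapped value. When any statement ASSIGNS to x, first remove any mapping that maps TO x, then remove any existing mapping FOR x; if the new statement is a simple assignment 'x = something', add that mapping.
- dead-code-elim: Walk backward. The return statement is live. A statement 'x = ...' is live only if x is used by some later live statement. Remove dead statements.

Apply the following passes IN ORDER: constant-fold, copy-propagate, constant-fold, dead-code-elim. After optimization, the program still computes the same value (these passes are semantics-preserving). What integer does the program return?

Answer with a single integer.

Answer: 0

Derivation:
Initial IR:
  c = 6
  b = 6
  z = c - b
  y = b
  t = 7 + 0
  a = t * 7
  u = y * 0
  return z
After constant-fold (8 stmts):
  c = 6
  b = 6
  z = c - b
  y = b
  t = 7
  a = t * 7
  u = 0
  return z
After copy-propagate (8 stmts):
  c = 6
  b = 6
  z = 6 - 6
  y = 6
  t = 7
  a = 7 * 7
  u = 0
  return z
After constant-fold (8 stmts):
  c = 6
  b = 6
  z = 0
  y = 6
  t = 7
  a = 49
  u = 0
  return z
After dead-code-elim (2 stmts):
  z = 0
  return z
Evaluate:
  c = 6  =>  c = 6
  b = 6  =>  b = 6
  z = c - b  =>  z = 0
  y = b  =>  y = 6
  t = 7 + 0  =>  t = 7
  a = t * 7  =>  a = 49
  u = y * 0  =>  u = 0
  return z = 0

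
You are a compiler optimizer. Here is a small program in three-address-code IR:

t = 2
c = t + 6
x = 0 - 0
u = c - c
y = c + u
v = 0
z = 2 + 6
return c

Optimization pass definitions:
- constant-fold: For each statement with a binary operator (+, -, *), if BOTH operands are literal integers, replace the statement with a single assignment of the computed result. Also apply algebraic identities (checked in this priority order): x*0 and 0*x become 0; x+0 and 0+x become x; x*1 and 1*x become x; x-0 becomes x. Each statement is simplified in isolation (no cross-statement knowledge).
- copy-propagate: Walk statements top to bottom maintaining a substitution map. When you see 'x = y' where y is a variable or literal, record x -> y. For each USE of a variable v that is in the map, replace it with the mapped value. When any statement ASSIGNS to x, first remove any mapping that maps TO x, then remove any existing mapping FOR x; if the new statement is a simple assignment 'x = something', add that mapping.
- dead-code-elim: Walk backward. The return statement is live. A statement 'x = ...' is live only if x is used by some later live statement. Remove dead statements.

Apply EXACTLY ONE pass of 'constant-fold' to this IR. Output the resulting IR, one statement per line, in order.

Answer: t = 2
c = t + 6
x = 0
u = c - c
y = c + u
v = 0
z = 8
return c

Derivation:
Applying constant-fold statement-by-statement:
  [1] t = 2  (unchanged)
  [2] c = t + 6  (unchanged)
  [3] x = 0 - 0  -> x = 0
  [4] u = c - c  (unchanged)
  [5] y = c + u  (unchanged)
  [6] v = 0  (unchanged)
  [7] z = 2 + 6  -> z = 8
  [8] return c  (unchanged)
Result (8 stmts):
  t = 2
  c = t + 6
  x = 0
  u = c - c
  y = c + u
  v = 0
  z = 8
  return c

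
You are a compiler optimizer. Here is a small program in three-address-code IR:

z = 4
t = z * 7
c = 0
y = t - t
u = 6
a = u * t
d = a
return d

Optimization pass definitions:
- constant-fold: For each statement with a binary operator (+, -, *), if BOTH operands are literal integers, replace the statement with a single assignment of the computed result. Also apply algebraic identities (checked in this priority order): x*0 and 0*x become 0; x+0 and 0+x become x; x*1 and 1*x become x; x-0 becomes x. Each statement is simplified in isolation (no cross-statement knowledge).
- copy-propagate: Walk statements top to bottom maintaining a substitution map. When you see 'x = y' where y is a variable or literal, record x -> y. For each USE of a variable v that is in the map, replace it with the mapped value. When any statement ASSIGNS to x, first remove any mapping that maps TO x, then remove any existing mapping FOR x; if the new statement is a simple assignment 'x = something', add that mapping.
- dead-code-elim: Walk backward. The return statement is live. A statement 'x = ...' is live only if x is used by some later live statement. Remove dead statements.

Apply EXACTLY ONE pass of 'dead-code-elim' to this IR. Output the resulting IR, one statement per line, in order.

Answer: z = 4
t = z * 7
u = 6
a = u * t
d = a
return d

Derivation:
Applying dead-code-elim statement-by-statement:
  [8] return d  -> KEEP (return); live=['d']
  [7] d = a  -> KEEP; live=['a']
  [6] a = u * t  -> KEEP; live=['t', 'u']
  [5] u = 6  -> KEEP; live=['t']
  [4] y = t - t  -> DEAD (y not live)
  [3] c = 0  -> DEAD (c not live)
  [2] t = z * 7  -> KEEP; live=['z']
  [1] z = 4  -> KEEP; live=[]
Result (6 stmts):
  z = 4
  t = z * 7
  u = 6
  a = u * t
  d = a
  return d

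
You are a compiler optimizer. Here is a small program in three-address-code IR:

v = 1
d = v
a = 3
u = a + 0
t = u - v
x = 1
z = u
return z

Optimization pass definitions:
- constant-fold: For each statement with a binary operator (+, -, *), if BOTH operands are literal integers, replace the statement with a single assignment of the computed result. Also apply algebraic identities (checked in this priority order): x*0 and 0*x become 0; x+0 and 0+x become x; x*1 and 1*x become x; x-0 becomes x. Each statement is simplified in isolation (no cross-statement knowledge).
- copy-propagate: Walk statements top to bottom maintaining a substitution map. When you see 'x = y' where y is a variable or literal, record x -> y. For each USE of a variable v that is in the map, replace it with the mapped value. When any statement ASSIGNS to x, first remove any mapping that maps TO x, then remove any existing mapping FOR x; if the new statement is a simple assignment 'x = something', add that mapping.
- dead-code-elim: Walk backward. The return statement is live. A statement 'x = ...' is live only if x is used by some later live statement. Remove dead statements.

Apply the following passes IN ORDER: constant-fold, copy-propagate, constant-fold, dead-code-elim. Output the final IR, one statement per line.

Answer: return 3

Derivation:
Initial IR:
  v = 1
  d = v
  a = 3
  u = a + 0
  t = u - v
  x = 1
  z = u
  return z
After constant-fold (8 stmts):
  v = 1
  d = v
  a = 3
  u = a
  t = u - v
  x = 1
  z = u
  return z
After copy-propagate (8 stmts):
  v = 1
  d = 1
  a = 3
  u = 3
  t = 3 - 1
  x = 1
  z = 3
  return 3
After constant-fold (8 stmts):
  v = 1
  d = 1
  a = 3
  u = 3
  t = 2
  x = 1
  z = 3
  return 3
After dead-code-elim (1 stmts):
  return 3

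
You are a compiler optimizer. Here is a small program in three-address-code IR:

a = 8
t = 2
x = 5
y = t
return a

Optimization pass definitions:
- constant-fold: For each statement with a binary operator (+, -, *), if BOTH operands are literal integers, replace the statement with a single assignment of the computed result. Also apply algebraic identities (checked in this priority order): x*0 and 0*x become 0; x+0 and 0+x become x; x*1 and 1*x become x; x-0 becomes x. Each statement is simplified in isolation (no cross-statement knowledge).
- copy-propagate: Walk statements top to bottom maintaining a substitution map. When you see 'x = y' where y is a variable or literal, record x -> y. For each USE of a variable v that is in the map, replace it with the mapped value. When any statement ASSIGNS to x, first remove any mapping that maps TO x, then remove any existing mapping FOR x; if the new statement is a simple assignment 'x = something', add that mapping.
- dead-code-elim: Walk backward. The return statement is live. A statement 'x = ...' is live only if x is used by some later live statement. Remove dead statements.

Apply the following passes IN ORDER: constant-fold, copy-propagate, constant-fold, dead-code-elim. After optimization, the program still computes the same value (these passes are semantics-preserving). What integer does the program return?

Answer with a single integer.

Answer: 8

Derivation:
Initial IR:
  a = 8
  t = 2
  x = 5
  y = t
  return a
After constant-fold (5 stmts):
  a = 8
  t = 2
  x = 5
  y = t
  return a
After copy-propagate (5 stmts):
  a = 8
  t = 2
  x = 5
  y = 2
  return 8
After constant-fold (5 stmts):
  a = 8
  t = 2
  x = 5
  y = 2
  return 8
After dead-code-elim (1 stmts):
  return 8
Evaluate:
  a = 8  =>  a = 8
  t = 2  =>  t = 2
  x = 5  =>  x = 5
  y = t  =>  y = 2
  return a = 8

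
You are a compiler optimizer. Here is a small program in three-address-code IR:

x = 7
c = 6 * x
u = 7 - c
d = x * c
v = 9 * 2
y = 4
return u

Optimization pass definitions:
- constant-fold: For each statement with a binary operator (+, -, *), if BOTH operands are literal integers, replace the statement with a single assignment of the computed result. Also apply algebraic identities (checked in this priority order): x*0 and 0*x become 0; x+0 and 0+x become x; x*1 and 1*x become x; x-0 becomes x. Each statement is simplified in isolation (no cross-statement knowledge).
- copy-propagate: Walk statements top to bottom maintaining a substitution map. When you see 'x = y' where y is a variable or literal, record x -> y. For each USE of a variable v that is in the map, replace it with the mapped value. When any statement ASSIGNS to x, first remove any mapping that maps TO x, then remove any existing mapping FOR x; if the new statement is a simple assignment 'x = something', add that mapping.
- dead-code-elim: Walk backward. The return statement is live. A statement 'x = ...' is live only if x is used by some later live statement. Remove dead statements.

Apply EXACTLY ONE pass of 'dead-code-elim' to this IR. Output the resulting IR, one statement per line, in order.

Applying dead-code-elim statement-by-statement:
  [7] return u  -> KEEP (return); live=['u']
  [6] y = 4  -> DEAD (y not live)
  [5] v = 9 * 2  -> DEAD (v not live)
  [4] d = x * c  -> DEAD (d not live)
  [3] u = 7 - c  -> KEEP; live=['c']
  [2] c = 6 * x  -> KEEP; live=['x']
  [1] x = 7  -> KEEP; live=[]
Result (4 stmts):
  x = 7
  c = 6 * x
  u = 7 - c
  return u

Answer: x = 7
c = 6 * x
u = 7 - c
return u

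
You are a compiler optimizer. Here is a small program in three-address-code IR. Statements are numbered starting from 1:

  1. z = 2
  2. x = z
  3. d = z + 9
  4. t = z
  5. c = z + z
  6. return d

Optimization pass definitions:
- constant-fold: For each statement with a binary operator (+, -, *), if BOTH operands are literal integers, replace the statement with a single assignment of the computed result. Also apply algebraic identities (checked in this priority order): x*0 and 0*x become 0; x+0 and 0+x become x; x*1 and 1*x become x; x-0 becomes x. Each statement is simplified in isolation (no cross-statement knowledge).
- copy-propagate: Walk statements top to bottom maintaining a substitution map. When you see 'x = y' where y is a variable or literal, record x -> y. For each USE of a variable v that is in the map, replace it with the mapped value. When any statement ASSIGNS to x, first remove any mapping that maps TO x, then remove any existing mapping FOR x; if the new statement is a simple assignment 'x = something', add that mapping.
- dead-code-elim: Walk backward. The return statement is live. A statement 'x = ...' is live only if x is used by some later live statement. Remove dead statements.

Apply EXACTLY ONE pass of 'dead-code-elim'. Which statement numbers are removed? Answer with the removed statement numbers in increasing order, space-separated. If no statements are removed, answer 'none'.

Answer: 2 4 5

Derivation:
Backward liveness scan:
Stmt 1 'z = 2': KEEP (z is live); live-in = []
Stmt 2 'x = z': DEAD (x not in live set ['z'])
Stmt 3 'd = z + 9': KEEP (d is live); live-in = ['z']
Stmt 4 't = z': DEAD (t not in live set ['d'])
Stmt 5 'c = z + z': DEAD (c not in live set ['d'])
Stmt 6 'return d': KEEP (return); live-in = ['d']
Removed statement numbers: [2, 4, 5]
Surviving IR:
  z = 2
  d = z + 9
  return d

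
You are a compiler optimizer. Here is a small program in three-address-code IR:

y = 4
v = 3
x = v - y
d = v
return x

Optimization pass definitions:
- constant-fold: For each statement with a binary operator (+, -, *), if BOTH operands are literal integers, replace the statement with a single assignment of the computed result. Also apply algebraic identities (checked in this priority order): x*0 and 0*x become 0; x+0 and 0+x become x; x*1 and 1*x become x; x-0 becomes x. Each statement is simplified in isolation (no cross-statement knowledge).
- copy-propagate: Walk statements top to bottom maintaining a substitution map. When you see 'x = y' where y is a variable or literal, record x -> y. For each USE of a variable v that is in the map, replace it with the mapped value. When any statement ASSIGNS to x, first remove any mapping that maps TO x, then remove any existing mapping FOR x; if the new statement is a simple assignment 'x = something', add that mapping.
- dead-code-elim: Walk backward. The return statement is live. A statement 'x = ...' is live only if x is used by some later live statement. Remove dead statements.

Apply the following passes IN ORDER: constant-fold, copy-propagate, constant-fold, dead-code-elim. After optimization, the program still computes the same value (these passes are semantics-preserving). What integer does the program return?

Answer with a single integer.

Answer: -1

Derivation:
Initial IR:
  y = 4
  v = 3
  x = v - y
  d = v
  return x
After constant-fold (5 stmts):
  y = 4
  v = 3
  x = v - y
  d = v
  return x
After copy-propagate (5 stmts):
  y = 4
  v = 3
  x = 3 - 4
  d = 3
  return x
After constant-fold (5 stmts):
  y = 4
  v = 3
  x = -1
  d = 3
  return x
After dead-code-elim (2 stmts):
  x = -1
  return x
Evaluate:
  y = 4  =>  y = 4
  v = 3  =>  v = 3
  x = v - y  =>  x = -1
  d = v  =>  d = 3
  return x = -1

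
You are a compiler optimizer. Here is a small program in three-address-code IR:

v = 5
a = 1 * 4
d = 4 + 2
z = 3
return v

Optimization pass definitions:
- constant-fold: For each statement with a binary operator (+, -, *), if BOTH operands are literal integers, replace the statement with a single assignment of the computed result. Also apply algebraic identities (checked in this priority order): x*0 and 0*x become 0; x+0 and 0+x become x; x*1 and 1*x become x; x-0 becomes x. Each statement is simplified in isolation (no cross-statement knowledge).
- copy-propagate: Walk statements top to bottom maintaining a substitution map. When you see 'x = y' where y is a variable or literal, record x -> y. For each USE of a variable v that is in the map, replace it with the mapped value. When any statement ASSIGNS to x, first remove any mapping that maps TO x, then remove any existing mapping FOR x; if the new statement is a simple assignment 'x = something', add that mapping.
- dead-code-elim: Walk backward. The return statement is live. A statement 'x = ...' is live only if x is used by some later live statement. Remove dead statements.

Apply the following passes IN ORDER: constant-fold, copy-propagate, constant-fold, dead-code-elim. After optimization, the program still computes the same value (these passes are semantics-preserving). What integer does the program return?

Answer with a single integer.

Initial IR:
  v = 5
  a = 1 * 4
  d = 4 + 2
  z = 3
  return v
After constant-fold (5 stmts):
  v = 5
  a = 4
  d = 6
  z = 3
  return v
After copy-propagate (5 stmts):
  v = 5
  a = 4
  d = 6
  z = 3
  return 5
After constant-fold (5 stmts):
  v = 5
  a = 4
  d = 6
  z = 3
  return 5
After dead-code-elim (1 stmts):
  return 5
Evaluate:
  v = 5  =>  v = 5
  a = 1 * 4  =>  a = 4
  d = 4 + 2  =>  d = 6
  z = 3  =>  z = 3
  return v = 5

Answer: 5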